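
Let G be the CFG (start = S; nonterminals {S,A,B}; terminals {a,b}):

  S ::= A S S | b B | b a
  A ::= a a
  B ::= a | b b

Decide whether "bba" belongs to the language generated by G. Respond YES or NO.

Convert to CNF:
  S -> A X2 | T1 B | T1 T0
  A -> T0 T0
  B -> T1 T1 | a
  T0 -> a
  T1 -> b
  X2 -> S S

CYK table (by increasing span):
  [0..0]={T1}  "b"  orig:{}
  [1..1]={T1}  "b"  orig:{}
  [2..2]={B,T0}  "a"  orig:{B}
  [0..1]={B}  "bb"
  [1..2]={S}  "ba"
  [0..2]=∅  "bba"

S ∉ T[0,2] ⇒ NO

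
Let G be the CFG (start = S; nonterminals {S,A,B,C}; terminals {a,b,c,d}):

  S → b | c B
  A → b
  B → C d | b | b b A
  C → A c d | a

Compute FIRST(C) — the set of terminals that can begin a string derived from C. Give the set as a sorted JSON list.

FIRST sets, iterate to fixpoint:
iter 1:
  A via A→b: +{b}
  B via B→b: +{b}
  C via C→A c d: +{b}
  C via C→a: +{a}
  S via S→b: +{b}
  S via S→c B: +{c}
  FIRST[S]={b,c}  FIRST[A]={b}  FIRST[B]={b}  FIRST[C]={a,b}
iter 2:
  B via B→C d: +{a}
  FIRST[S]={b,c}  FIRST[A]={b}  FIRST[B]={a,b}  FIRST[C]={a,b}
iter 3: — fixpoint
  FIRST[S]={b,c}  FIRST[A]={b}  FIRST[B]={a,b}  FIRST[C]={a,b}

FIRST(C) = ["a", "b"]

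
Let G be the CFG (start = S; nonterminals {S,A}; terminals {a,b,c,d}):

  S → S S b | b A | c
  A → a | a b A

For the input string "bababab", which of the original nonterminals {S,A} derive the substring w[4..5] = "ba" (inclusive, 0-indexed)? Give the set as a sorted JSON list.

CNF form of G:
  S -> S X3 | T1 A | c
  A -> T0 X2 | a
  T0 -> a
  T1 -> b
  X2 -> T1 A
  X3 -> S T1

CYK table (by increasing span) — only the sub-triangle for w[4..5]:
  [4..4]={T1}  "b"  orig:{}
  [5..5]={A,T0}  "a"  orig:{A}
  [4..5]={S,X2}  "ba"  orig:{S}

Original NTs in T[4,5] deriving "ba": ["S"]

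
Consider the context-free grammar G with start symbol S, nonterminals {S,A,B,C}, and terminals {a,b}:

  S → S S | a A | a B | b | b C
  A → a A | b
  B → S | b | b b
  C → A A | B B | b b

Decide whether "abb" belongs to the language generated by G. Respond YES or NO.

CNF form of G:
  S -> S S | T0 A | T0 B | T1 C | b
  A -> T0 A | b
  B -> S S | T0 A | T0 B | T1 C | T1 T1 | b
  C -> A A | B B | T1 T1
  T0 -> a
  T1 -> b

Fill CYK table bottom-up:
  cell(0,0) a: {T0}  orig:{}
  cell(1,1) b: {A,B,S,T1}  orig:{A,B,S}
  cell(2,2) b: {A,B,S,T1}  orig:{A,B,S}
  cell(0,1) ab: {A,B,S}
  cell(1,2) bb: {B,C,S}
  cell(0,2) abb: {B,C,S}

S ∈ T[0,2] ⇒ YES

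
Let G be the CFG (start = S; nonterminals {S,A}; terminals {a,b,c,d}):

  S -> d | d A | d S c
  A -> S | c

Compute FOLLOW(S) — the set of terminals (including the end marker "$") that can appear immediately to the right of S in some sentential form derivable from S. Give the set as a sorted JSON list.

Compute FIRST by fixpoint:
pass 1:
  A via A→c: +{c}
  S via S→d: +{d}
  FIRST[S]={d}  FIRST[A]={c}
pass 2:
  A via A→S: +{d}
  FIRST[S]={d}  FIRST[A]={c,d}
pass 3: (stable)
  FIRST[S]={d}  FIRST[A]={c,d}

Compute FOLLOW by fixpoint:
FOLLOW(S) := {$}
iter 1:
  S→d A: FOLLOW(A) ⊇ FOLLOW(S) ⊇ {$}; new: +{$}
  S→d S c: FOLLOW(S) ⊇ FIRST(c) = {c}; new: +{c}
  FOLLOW[S]={$,c}  FOLLOW[A]={$}
iter 2:
  S→d A: FOLLOW(A) ⊇ FOLLOW(S) ⊇ {$,c}; new: +{c}
  FOLLOW[S]={$,c}  FOLLOW[A]={$,c}
iter 3: (stable)
  FOLLOW[S]={$,c}  FOLLOW[A]={$,c}

FOLLOW(S) = ["$", "c"]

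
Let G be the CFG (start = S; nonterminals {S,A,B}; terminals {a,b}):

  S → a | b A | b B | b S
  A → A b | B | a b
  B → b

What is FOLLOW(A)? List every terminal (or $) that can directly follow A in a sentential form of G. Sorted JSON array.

FIRST sets, iterate to fixpoint:
[1]
  A via A→a b: +{a}
  B via B→b: +{b}
  S via S→a: +{a}
  S via S→b A: +{b}
  FIRST[S]={a,b}  FIRST[A]={a}  FIRST[B]={b}
[2]
  A via A→B: +{b}
  FIRST[S]={a,b}  FIRST[A]={a,b}  FIRST[B]={b}
[3] (stable)
  FIRST[S]={a,b}  FIRST[A]={a,b}  FIRST[B]={b}

FOLLOW iteration:
initialize: $ ∈ FOLLOW(S)
round 1:
  A→A b: FOLLOW(A) ⊇ FIRST(b) = {b}; new: +{b}
  A→B: FOLLOW(B) ⊇ FOLLOW(A) ⊇ {b}; new: +{b}
  S→b A: FOLLOW(A) ⊇ FOLLOW(S) ⊇ {$}; new: +{$}
  S→b B: FOLLOW(B) ⊇ FOLLOW(S) ⊇ {$}; new: +{$}
  S: {$}  A: {$,b}  B: {$,b}
round 2: (stable)
  S: {$}  A: {$,b}  B: {$,b}

FOLLOW(A) = ["$", "b"]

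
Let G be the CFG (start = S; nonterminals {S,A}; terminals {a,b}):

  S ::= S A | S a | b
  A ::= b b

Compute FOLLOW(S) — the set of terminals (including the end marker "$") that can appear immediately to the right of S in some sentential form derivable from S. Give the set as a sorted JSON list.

FIRST iteration:
iter 1:
  A via A→b b: +{b}
  S via S→b: +{b}
  S: {b}  A: {b}
iter 2: (no change)
  S: {b}  A: {b}

FOLLOW sets:
initialize: $ ∈ FOLLOW(S)
pass 1:
  S→S A: FOLLOW(S) ⊇ FIRST(A) = {b}; new: +{b}
  S→S A: FOLLOW(A) ⊇ FOLLOW(S) ⊇ {$,b}; new: +{$,b}
  S→S a: FOLLOW(S) ⊇ FIRST(a) = {a}; new: +{a}
  FOLLOW[S]={$,a,b}  FOLLOW[A]={$,b}
pass 2:
  S→S A: FOLLOW(A) ⊇ FOLLOW(S) ⊇ {$,a,b}; new: +{a}
  FOLLOW[S]={$,a,b}  FOLLOW[A]={$,a,b}
pass 3: done
  FOLLOW[S]={$,a,b}  FOLLOW[A]={$,a,b}

FOLLOW(S) = ["$", "a", "b"]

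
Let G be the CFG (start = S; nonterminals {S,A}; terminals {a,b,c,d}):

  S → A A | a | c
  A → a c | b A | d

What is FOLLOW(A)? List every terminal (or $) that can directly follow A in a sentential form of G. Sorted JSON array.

Compute FIRST by fixpoint:
[1]
  A via A→a c: +{a}
  A via A→b A: +{b}
  A via A→d: +{d}
  S via S→A A: +{a,b,d}
  S via S→c: +{c}
  S: {a,b,c,d}  A: {a,b,d}
[2] (stable)
  S: {a,b,c,d}  A: {a,b,d}

FOLLOW iteration:
initialize: $ ∈ FOLLOW(S)
[1]
  S→A A: FOLLOW(A) ⊇ FIRST(A) = {a,b,d}; new: +{a,b,d}
  S→A A: FOLLOW(A) ⊇ FOLLOW(S) ⊇ {$}; new: +{$}
  S: {$}  A: {$,a,b,d}
[2] done
  S: {$}  A: {$,a,b,d}

FOLLOW(A) = ["$", "a", "b", "d"]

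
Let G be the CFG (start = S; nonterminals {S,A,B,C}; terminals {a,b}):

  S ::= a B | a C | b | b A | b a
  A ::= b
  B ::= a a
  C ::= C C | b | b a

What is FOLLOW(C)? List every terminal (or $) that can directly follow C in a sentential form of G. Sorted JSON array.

FIRST iteration:
[1]
  A via A→b: +{b}
  B via B→a a: +{a}
  C via C→b: +{b}
  S via S→a B: +{a}
  S via S→b: +{b}
  FIRST[S]={a,b}  FIRST[A]={b}  FIRST[B]={a}  FIRST[C]={b}
[2] (stable)
  FIRST[S]={a,b}  FIRST[A]={b}  FIRST[B]={a}  FIRST[C]={b}

FOLLOW sets:
initialize: $ ∈ FOLLOW(S)
[1]
  C→C C: FOLLOW(C) ⊇ FIRST(C) = {b}; new: +{b}
  S→a B: FOLLOW(B) ⊇ FOLLOW(S) ⊇ {$}; new: +{$}
  S→a C: FOLLOW(C) ⊇ FOLLOW(S) ⊇ {$}; new: +{$}
  S→b A: FOLLOW(A) ⊇ FOLLOW(S) ⊇ {$}; new: +{$}
  S: {$}  A: {$}  B: {$}  C: {$,b}
[2] (stable)
  S: {$}  A: {$}  B: {$}  C: {$,b}

FOLLOW(C) = ["$", "b"]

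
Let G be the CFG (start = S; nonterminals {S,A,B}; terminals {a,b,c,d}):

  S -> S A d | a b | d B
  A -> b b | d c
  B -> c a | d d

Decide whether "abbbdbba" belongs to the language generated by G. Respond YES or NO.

Convert to CNF:
  S -> S X4 | T1 B | T3 T0
  A -> T0 T0 | T1 T2
  B -> T1 T1 | T2 T3
  T0 -> b
  T1 -> d
  T2 -> c
  T3 -> a
  X4 -> A T1

CYK fill:
  T[0,0] 'a' = {T3}  orig:{}
  T[1,1] 'b' = {T0}  orig:{}
  T[2,2] 'b' = {T0}  orig:{}
  T[3,3] 'b' = {T0}  orig:{}
  T[4,4] 'd' = {T1}  orig:{}
  T[5,5] 'b' = {T0}  orig:{}
  T[6,6] 'b' = {T0}  orig:{}
  T[7,7] 'a' = {T3}  orig:{}
  T[0,1] 'ab' = {S}
  T[1,2] 'bb' = {A}
  T[2,3] 'bb' = {A}
  T[3,4] 'bd' = ∅
  T[4,5] 'db' = ∅
  T[5,6] 'bb' = {A}
  T[6,7] 'ba' = ∅
  T[0,2] 'abb' = ∅
  T[1,3] 'bbb' = ∅
  T[2,4] 'bbd' = {X4}  orig:{}
  T[3,5] 'bdb' = ∅
  T[4,6] 'dbb' = ∅
  T[5,7] 'bba' = ∅
  T[0,3] 'abbb' = ∅
  T[1,4] 'bbbd' = ∅
  T[2,5] 'bbdb' = ∅
  T[3,6] 'bdbb' = ∅
  T[4,7] 'dbba' = ∅
  T[0,4] 'abbbd' = {S}
  T[1,5] 'bbbdb' = ∅
  T[2,6] 'bbdbb' = ∅
  T[3,7] 'bdbba' = ∅
  T[0,5] 'abbbdb' = ∅
  T[1,6] 'bbbdbb' = ∅
  T[2,7] 'bbdbba' = ∅
  T[0,6] 'abbbdbb' = ∅
  T[1,7] 'bbbdbba' = ∅
  T[0,7] 'abbbdbba' = ∅

S ∉ T[0,7] ⇒ NO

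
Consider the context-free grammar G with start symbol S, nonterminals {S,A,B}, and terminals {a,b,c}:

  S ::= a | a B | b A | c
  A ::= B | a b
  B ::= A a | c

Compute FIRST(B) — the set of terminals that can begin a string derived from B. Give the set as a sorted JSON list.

FIRST sets, iterate to fixpoint:
round 1:
  A via A→a b: +{a}
  B via B→A a: +{a}
  B via B→c: +{c}
  S via S→a: +{a}
  S via S→b A: +{b}
  S via S→c: +{c}
  FIRST[S]={a,b,c}  FIRST[A]={a}  FIRST[B]={a,c}
round 2:
  A via A→B: +{c}
  FIRST[S]={a,b,c}  FIRST[A]={a,c}  FIRST[B]={a,c}
round 3: done
  FIRST[S]={a,b,c}  FIRST[A]={a,c}  FIRST[B]={a,c}

FIRST(B) = ["a", "c"]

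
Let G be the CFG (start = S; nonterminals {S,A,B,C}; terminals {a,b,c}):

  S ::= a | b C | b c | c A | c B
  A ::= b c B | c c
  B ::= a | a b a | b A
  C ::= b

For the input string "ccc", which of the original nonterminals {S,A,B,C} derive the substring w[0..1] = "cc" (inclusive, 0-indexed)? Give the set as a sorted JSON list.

Convert to CNF:
  S -> T0 C | T0 T1 | T1 A | T1 B | a
  A -> T0 X3 | T1 T1
  B -> T0 A | T2 X4 | a
  C -> b
  T0 -> b
  T1 -> c
  T2 -> a
  X3 -> T1 B
  X4 -> T0 T2

CYK table (by increasing span) (cells [i..j] with 0 ≤ i ≤ j ≤ 1 only):
  T[0,0] 'c' = {T1}  orig:{}
  T[1,1] 'c' = {T1}  orig:{}
  T[0,1] 'cc' = {A}

Original NTs in T[0,1] deriving "cc": ["A"]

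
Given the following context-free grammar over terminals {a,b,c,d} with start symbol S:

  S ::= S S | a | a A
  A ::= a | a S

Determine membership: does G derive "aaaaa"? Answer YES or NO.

CNF form of G:
  S -> S S | T0 A | a
  A -> T0 S | a
  T0 -> a

CYK fill:
  cell(0,0) a: {A,S,T0}  orig:{A,S}
  cell(1,1) a: {A,S,T0}  orig:{A,S}
  cell(2,2) a: {A,S,T0}  orig:{A,S}
  cell(3,3) a: {A,S,T0}  orig:{A,S}
  cell(4,4) a: {A,S,T0}  orig:{A,S}
  cell(0,1) aa: {A,S}
  cell(1,2) aa: {A,S}
  cell(2,3) aa: {A,S}
  cell(3,4) aa: {A,S}
  cell(0,2) aaa: {A,S}
  cell(1,3) aaa: {A,S}
  cell(2,4) aaa: {A,S}
  cell(0,3) aaaa: {A,S}
  cell(1,4) aaaa: {A,S}
  cell(0,4) aaaaa: {A,S}

S ∈ T[0,4] ⇒ YES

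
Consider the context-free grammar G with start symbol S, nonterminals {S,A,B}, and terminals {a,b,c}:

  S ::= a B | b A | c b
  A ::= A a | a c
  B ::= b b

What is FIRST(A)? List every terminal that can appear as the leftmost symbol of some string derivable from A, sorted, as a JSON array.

FIRST iteration:
round 1:
  A via A→a c: +{a}
  B via B→b b: +{b}
  S via S→a B: +{a}
  S via S→b A: +{b}
  S via S→c b: +{c}
  S: {a,b,c}  A: {a}  B: {b}
round 2: (stable)
  S: {a,b,c}  A: {a}  B: {b}

FIRST(A) = ["a"]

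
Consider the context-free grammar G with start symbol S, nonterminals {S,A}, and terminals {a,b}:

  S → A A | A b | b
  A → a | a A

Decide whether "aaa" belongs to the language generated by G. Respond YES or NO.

CNF form of G:
  S -> A A | A T1 | b
  A -> T0 A | a
  T0 -> a
  T1 -> b

Fill CYK table bottom-up:
  cell(0,0) a: {A,T0}  orig:{A}
  cell(1,1) a: {A,T0}  orig:{A}
  cell(2,2) a: {A,T0}  orig:{A}
  cell(0,1) aa: {A,S}
  cell(1,2) aa: {A,S}
  cell(0,2) aaa: {A,S}

S ∈ T[0,2] ⇒ YES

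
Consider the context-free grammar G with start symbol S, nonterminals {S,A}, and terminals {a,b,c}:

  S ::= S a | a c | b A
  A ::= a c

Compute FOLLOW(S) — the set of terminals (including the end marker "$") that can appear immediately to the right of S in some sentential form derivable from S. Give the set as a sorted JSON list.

FIRST iteration:
[1]
  A via A→a c: +{a}
  S via S→a c: +{a}
  S via S→b A: +{b}
  FIRST(S)={a,b}  FIRST(A)={a}
[2] — fixpoint
  FIRST(S)={a,b}  FIRST(A)={a}

FOLLOW iteration:
initialize: $ ∈ FOLLOW(S)
pass 1:
  S→S a: FOLLOW(S) ⊇ FIRST(a) = {a}; new: +{a}
  S→b A: FOLLOW(A) ⊇ FOLLOW(S) ⊇ {$,a}; new: +{$,a}
  S: {$,a}  A: {$,a}
pass 2: (no change)
  S: {$,a}  A: {$,a}

FOLLOW(S) = ["$", "a"]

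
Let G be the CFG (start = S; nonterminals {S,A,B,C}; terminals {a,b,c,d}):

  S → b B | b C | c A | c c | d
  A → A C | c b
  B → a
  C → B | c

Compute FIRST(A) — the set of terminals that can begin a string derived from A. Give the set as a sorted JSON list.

FIRST iteration:
round 1:
  A via A→c b: +{c}
  B via B→a: +{a}
  C via C→B: +{a}
  C via C→c: +{c}
  S via S→b B: +{b}
  S via S→c A: +{c}
  S via S→d: +{d}
  FIRST(S)={b,c,d}  FIRST(A)={c}  FIRST(B)={a}  FIRST(C)={a,c}
round 2: (stable)
  FIRST(S)={b,c,d}  FIRST(A)={c}  FIRST(B)={a}  FIRST(C)={a,c}

FIRST(A) = ["c"]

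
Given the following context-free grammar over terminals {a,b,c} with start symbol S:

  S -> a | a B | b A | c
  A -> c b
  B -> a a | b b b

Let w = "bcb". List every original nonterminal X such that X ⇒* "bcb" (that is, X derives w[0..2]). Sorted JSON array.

CNF form of G:
  S -> T1 A | T2 B | a | c
  A -> T0 T1
  B -> T1 X3 | T2 T2
  T0 -> c
  T1 -> b
  T2 -> a
  X3 -> T1 T1

CYK table (by increasing span), restricted to cells inside w[0..2]:
  T[0,0] 'b' = {T1}  orig:{}
  T[1,1] 'c' = {S,T0}  orig:{S}
  T[2,2] 'b' = {T1}  orig:{}
  T[0,1] 'bc' = ∅
  T[1,2] 'cb' = {A}
  T[0,2] 'bcb' = {S}

Original NTs in T[0,2] deriving "bcb": ["S"]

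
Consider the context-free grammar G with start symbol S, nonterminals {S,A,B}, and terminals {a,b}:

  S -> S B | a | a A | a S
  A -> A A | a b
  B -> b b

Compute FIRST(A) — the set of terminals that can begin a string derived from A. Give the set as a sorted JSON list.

Compute FIRST by fixpoint:
round 1:
  A via A→a b: +{a}
  B via B→b b: +{b}
  S via S→a: +{a}
  FIRST[S]={a}  FIRST[A]={a}  FIRST[B]={b}
round 2: done
  FIRST[S]={a}  FIRST[A]={a}  FIRST[B]={b}

FIRST(A) = ["a"]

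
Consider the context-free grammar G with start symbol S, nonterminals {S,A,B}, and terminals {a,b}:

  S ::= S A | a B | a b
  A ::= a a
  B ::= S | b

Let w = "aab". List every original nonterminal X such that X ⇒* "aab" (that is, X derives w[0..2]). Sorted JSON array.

Convert to CNF:
  S -> S A | T0 B | T0 T1
  A -> T0 T0
  B -> S A | T0 B | T0 T1 | b
  T0 -> a
  T1 -> b

Fill CYK table bottom-up — only the sub-triangle for w[0..2]:
  [0..0]={T0}  "a"  orig:{}
  [1..1]={T0}  "a"  orig:{}
  [2..2]={B,T1}  "b"  orig:{B}
  [0..1]={A}  "aa"
  [1..2]={B,S}  "ab"
  [0..2]={B,S}  "aab"

Original NTs in T[0,2] deriving "aab": ["B", "S"]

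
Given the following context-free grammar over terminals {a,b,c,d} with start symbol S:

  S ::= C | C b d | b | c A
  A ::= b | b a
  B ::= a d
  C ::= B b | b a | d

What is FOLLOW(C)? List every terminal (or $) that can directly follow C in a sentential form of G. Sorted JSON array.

FIRST iteration:
iter 1:
  A via A→b: +{b}
  B via B→a d: +{a}
  C via C→B b: +{a}
  C via C→b a: +{b}
  C via C→d: +{d}
  S via S→C: +{a,b,d}
  S via S→c A: +{c}
  FIRST[S]={a,b,c,d}  FIRST[A]={b}  FIRST[B]={a}  FIRST[C]={a,b,d}
iter 2: (stable)
  FIRST[S]={a,b,c,d}  FIRST[A]={b}  FIRST[B]={a}  FIRST[C]={a,b,d}

Compute FOLLOW by fixpoint:
seed FOLLOW(S) with $
round 1:
  C→B b: FOLLOW(B) ⊇ FIRST(b) = {b}; new: +{b}
  S→C: FOLLOW(C) ⊇ FOLLOW(S) ⊇ {$}; new: +{$}
  S→C b d: FOLLOW(C) ⊇ FIRST(b) = {b}; new: +{b}
  S→c A: FOLLOW(A) ⊇ FOLLOW(S) ⊇ {$}; new: +{$}
  S: {$}  A: {$}  B: {b}  C: {$,b}
round 2: (stable)
  S: {$}  A: {$}  B: {b}  C: {$,b}

FOLLOW(C) = ["$", "b"]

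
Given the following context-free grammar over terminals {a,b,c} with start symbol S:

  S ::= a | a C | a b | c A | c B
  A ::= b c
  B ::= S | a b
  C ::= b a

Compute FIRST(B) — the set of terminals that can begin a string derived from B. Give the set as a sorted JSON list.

FIRST sets, iterate to fixpoint:
pass 1:
  A via A→b c: +{b}
  B via B→a b: +{a}
  C via C→b a: +{b}
  S via S→a: +{a}
  S via S→c A: +{c}
  FIRST(S)={a,c}  FIRST(A)={b}  FIRST(B)={a}  FIRST(C)={b}
pass 2:
  B via B→S: +{c}
  FIRST(S)={a,c}  FIRST(A)={b}  FIRST(B)={a,c}  FIRST(C)={b}
pass 3: — fixpoint
  FIRST(S)={a,c}  FIRST(A)={b}  FIRST(B)={a,c}  FIRST(C)={b}

FIRST(B) = ["a", "c"]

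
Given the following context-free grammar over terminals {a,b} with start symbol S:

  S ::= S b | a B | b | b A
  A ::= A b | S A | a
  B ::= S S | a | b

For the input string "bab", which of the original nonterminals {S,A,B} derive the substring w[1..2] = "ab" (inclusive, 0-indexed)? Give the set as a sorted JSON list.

Convert to CNF:
  S -> S T0 | T0 A | T1 B | b
  A -> A T0 | S A | a
  B -> S S | a | b
  T0 -> b
  T1 -> a

Fill CYK table bottom-up (cells [i..j] with 1 ≤ i ≤ j ≤ 2 only):
  T[1,1] 'a' = {A,B,T1}  orig:{A,B}
  T[2,2] 'b' = {B,S,T0}  orig:{B,S}
  T[1,2] 'ab' = {A,S}

Original NTs in T[1,2] deriving "ab": ["A", "S"]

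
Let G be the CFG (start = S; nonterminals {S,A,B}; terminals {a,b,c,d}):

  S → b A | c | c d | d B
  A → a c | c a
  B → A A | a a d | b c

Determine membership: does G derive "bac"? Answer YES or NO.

CNF form of G:
  S -> T1 T2 | T2 B | T3 A | c
  A -> T0 T1 | T1 T0
  B -> A A | T0 X4 | T3 T1
  T0 -> a
  T1 -> c
  T2 -> d
  T3 -> b
  X4 -> T0 T2

CYK table (by increasing span):
  cell(0,0) b: {T3}  orig:{}
  cell(1,1) a: {T0}  orig:{}
  cell(2,2) c: {S,T1}  orig:{S}
  cell(0,1) ba: ∅
  cell(1,2) ac: {A}
  cell(0,2) bac: {S}

S ∈ T[0,2] ⇒ YES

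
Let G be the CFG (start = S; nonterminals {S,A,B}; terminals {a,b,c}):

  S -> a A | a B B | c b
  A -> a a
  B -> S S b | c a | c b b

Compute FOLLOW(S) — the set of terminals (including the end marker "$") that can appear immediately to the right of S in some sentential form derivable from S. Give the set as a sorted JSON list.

FIRST sets, iterate to fixpoint:
pass 1:
  A via A→a a: +{a}
  B via B→c a: +{c}
  S via S→a A: +{a}
  S via S→c b: +{c}
  FIRST[S]={a,c}  FIRST[A]={a}  FIRST[B]={c}
pass 2:
  B via B→S S b: +{a}
  FIRST[S]={a,c}  FIRST[A]={a}  FIRST[B]={a,c}
pass 3: (no change)
  FIRST[S]={a,c}  FIRST[A]={a}  FIRST[B]={a,c}

FOLLOW iteration:
initialize: $ ∈ FOLLOW(S)
round 1:
  B→S S b: FOLLOW(S) ⊇ FIRST(S) = {a,c}; new: +{a,c}
  B→S S b: FOLLOW(S) ⊇ FIRST(b) = {b}; new: +{b}
  S→a A: FOLLOW(A) ⊇ FOLLOW(S) ⊇ {$,a,b,c}; new: +{$,a,b,c}
  S→a B B: FOLLOW(B) ⊇ FIRST(B) = {a,c}; new: +{a,c}
  S→a B B: FOLLOW(B) ⊇ FOLLOW(S) ⊇ {$,a,b,c}; new: +{$,b}
  FOLLOW(S)={$,a,b,c}  FOLLOW(A)={$,a,b,c}  FOLLOW(B)={$,a,b,c}
round 2: done
  FOLLOW(S)={$,a,b,c}  FOLLOW(A)={$,a,b,c}  FOLLOW(B)={$,a,b,c}

FOLLOW(S) = ["$", "a", "b", "c"]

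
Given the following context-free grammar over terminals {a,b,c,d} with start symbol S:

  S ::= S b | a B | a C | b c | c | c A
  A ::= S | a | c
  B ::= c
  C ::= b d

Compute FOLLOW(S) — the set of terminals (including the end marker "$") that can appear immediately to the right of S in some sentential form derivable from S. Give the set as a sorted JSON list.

FIRST sets, iterate to fixpoint:
iter 1:
  A via A→a: +{a}
  A via A→c: +{c}
  B via B→c: +{c}
  C via C→b d: +{b}
  S via S→a B: +{a}
  S via S→b c: +{b}
  S via S→c: +{c}
  FIRST(S)={a,b,c}  FIRST(A)={a,c}  FIRST(B)={c}  FIRST(C)={b}
iter 2:
  A via A→S: +{b}
  FIRST(S)={a,b,c}  FIRST(A)={a,b,c}  FIRST(B)={c}  FIRST(C)={b}
iter 3: — fixpoint
  FIRST(S)={a,b,c}  FIRST(A)={a,b,c}  FIRST(B)={c}  FIRST(C)={b}

FOLLOW iteration:
FOLLOW(S) := {$}
pass 1:
  S→S b: FOLLOW(S) ⊇ FIRST(b) = {b}; new: +{b}
  S→a B: FOLLOW(B) ⊇ FOLLOW(S) ⊇ {$,b}; new: +{$,b}
  S→a C: FOLLOW(C) ⊇ FOLLOW(S) ⊇ {$,b}; new: +{$,b}
  S→c A: FOLLOW(A) ⊇ FOLLOW(S) ⊇ {$,b}; new: +{$,b}
  S: {$,b}  A: {$,b}  B: {$,b}  C: {$,b}
pass 2: done
  S: {$,b}  A: {$,b}  B: {$,b}  C: {$,b}

FOLLOW(S) = ["$", "b"]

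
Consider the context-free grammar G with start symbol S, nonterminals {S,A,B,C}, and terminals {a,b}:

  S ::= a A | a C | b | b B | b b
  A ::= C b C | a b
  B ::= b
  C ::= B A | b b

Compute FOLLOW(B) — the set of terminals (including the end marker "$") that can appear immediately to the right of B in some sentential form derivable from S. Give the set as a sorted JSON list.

FIRST sets, iterate to fixpoint:
iter 1:
  A via A→a b: +{a}
  B via B→b: +{b}
  C via C→B A: +{b}
  S via S→a A: +{a}
  S via S→b: +{b}
  FIRST[S]={a,b}  FIRST[A]={a}  FIRST[B]={b}  FIRST[C]={b}
iter 2:
  A via A→C b C: +{b}
  FIRST[S]={a,b}  FIRST[A]={a,b}  FIRST[B]={b}  FIRST[C]={b}
iter 3: — fixpoint
  FIRST[S]={a,b}  FIRST[A]={a,b}  FIRST[B]={b}  FIRST[C]={b}

Compute FOLLOW by fixpoint:
initialize: $ ∈ FOLLOW(S)
iter 1:
  A→C b C: FOLLOW(C) ⊇ FIRST(b) = {b}; new: +{b}
  C→B A: FOLLOW(B) ⊇ FIRST(A) = {a,b}; new: +{a,b}
  C→B A: FOLLOW(A) ⊇ FOLLOW(C) ⊇ {b}; new: +{b}
  S→a A: FOLLOW(A) ⊇ FOLLOW(S) ⊇ {$}; new: +{$}
  S→a C: FOLLOW(C) ⊇ FOLLOW(S) ⊇ {$}; new: +{$}
  S→b B: FOLLOW(B) ⊇ FOLLOW(S) ⊇ {$}; new: +{$}
  S: {$}  A: {$,b}  B: {$,a,b}  C: {$,b}
iter 2: done
  S: {$}  A: {$,b}  B: {$,a,b}  C: {$,b}

FOLLOW(B) = ["$", "a", "b"]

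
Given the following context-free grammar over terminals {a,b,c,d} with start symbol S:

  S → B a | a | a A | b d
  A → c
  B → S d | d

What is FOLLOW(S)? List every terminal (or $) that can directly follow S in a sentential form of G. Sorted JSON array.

FIRST sets, iterate to fixpoint:
round 1:
  A via A→c: +{c}
  B via B→d: +{d}
  S via S→B a: +{d}
  S via S→a: +{a}
  S via S→b d: +{b}
  S: {a,b,d}  A: {c}  B: {d}
round 2:
  B via B→S d: +{a,b}
  S: {a,b,d}  A: {c}  B: {a,b,d}
round 3: done
  S: {a,b,d}  A: {c}  B: {a,b,d}

Compute FOLLOW by fixpoint:
FOLLOW(S) := {$}
round 1:
  B→S d: FOLLOW(S) ⊇ FIRST(d) = {d}; new: +{d}
  S→B a: FOLLOW(B) ⊇ FIRST(a) = {a}; new: +{a}
  S→a A: FOLLOW(A) ⊇ FOLLOW(S) ⊇ {$,d}; new: +{$,d}
  S: {$,d}  A: {$,d}  B: {a}
round 2: (stable)
  S: {$,d}  A: {$,d}  B: {a}

FOLLOW(S) = ["$", "d"]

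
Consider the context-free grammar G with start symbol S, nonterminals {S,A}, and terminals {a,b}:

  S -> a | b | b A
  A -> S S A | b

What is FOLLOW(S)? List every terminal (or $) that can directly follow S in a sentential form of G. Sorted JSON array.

FIRST sets, iterate to fixpoint:
[1]
  A via A→b: +{b}
  S via S→a: +{a}
  S via S→b: +{b}
  FIRST[S]={a,b}  FIRST[A]={b}
[2]
  A via A→S S A: +{a}
  FIRST[S]={a,b}  FIRST[A]={a,b}
[3] — fixpoint
  FIRST[S]={a,b}  FIRST[A]={a,b}

Compute FOLLOW by fixpoint:
initialize: $ ∈ FOLLOW(S)
[1]
  A→S S A: FOLLOW(S) ⊇ FIRST(S) = {a,b}; new: +{a,b}
  S→b A: FOLLOW(A) ⊇ FOLLOW(S) ⊇ {$,a,b}; new: +{$,a,b}
  FOLLOW(S)={$,a,b}  FOLLOW(A)={$,a,b}
[2] — fixpoint
  FOLLOW(S)={$,a,b}  FOLLOW(A)={$,a,b}

FOLLOW(S) = ["$", "a", "b"]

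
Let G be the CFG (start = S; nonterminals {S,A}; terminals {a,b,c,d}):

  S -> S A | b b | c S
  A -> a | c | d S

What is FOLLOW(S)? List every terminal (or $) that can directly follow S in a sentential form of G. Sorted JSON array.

Compute FIRST by fixpoint:
[1]
  A via A→a: +{a}
  A via A→c: +{c}
  A via A→d S: +{d}
  S via S→b b: +{b}
  S via S→c S: +{c}
  S: {b,c}  A: {a,c,d}
[2] (no change)
  S: {b,c}  A: {a,c,d}

FOLLOW iteration:
seed FOLLOW(S) with $
pass 1:
  S→S A: FOLLOW(S) ⊇ FIRST(A) = {a,c,d}; new: +{a,c,d}
  S→S A: FOLLOW(A) ⊇ FOLLOW(S) ⊇ {$,a,c,d}; new: +{$,a,c,d}
  FOLLOW(S)={$,a,c,d}  FOLLOW(A)={$,a,c,d}
pass 2: (stable)
  FOLLOW(S)={$,a,c,d}  FOLLOW(A)={$,a,c,d}

FOLLOW(S) = ["$", "a", "c", "d"]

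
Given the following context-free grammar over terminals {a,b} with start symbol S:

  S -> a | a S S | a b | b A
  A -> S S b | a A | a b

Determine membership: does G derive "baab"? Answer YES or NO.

CNF form of G:
  S -> T0 A | T1 T0 | T1 X3 | a
  A -> S X2 | T1 A | T1 T0
  T0 -> b
  T1 -> a
  X2 -> S T0
  X3 -> S S

CYK fill:
  T[0,0] 'b' = {T0}  orig:{}
  T[1,1] 'a' = {S,T1}  orig:{S}
  T[2,2] 'a' = {S,T1}  orig:{S}
  T[3,3] 'b' = {T0}  orig:{}
  T[0,1] 'ba' = ∅
  T[1,2] 'aa' = {X3}  orig:{}
  T[2,3] 'ab' = {A,S,X2}  orig:{A,S}
  T[0,2] 'baa' = ∅
  T[1,3] 'aab' = {A,X3}  orig:{A}
  T[0,3] 'baab' = {S}

S ∈ T[0,3] ⇒ YES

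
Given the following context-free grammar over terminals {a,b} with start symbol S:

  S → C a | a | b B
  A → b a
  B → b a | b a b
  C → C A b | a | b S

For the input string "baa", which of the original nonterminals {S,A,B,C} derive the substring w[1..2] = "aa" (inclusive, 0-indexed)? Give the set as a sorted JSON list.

CNF form of G:
  S -> C T1 | T0 B | a
  A -> T0 T1
  B -> T0 T1 | T0 X2
  C -> C X3 | T0 S | a
  T0 -> b
  T1 -> a
  X2 -> T1 T0
  X3 -> A T0

CYK table (by increasing span), restricted to cells inside w[1..2]:
  cell(1,1) a: {C,S,T1}  orig:{C,S}
  cell(2,2) a: {C,S,T1}  orig:{C,S}
  cell(1,2) aa: {S}

Original NTs in T[1,2] deriving "aa": ["S"]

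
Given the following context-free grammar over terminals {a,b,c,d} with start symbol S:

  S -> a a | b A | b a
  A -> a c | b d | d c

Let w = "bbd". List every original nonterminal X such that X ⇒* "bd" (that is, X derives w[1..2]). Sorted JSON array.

CNF form of G:
  S -> T0 T0 | T2 A | T2 T0
  A -> T0 T1 | T2 T3 | T3 T1
  T0 -> a
  T1 -> c
  T2 -> b
  T3 -> d

CYK fill, restricted to cells inside w[1..2]:
  [1..1]={T2}  "b"  orig:{}
  [2..2]={T3}  "d"  orig:{}
  [1..2]={A}  "bd"

Original NTs in T[1,2] deriving "bd": ["A"]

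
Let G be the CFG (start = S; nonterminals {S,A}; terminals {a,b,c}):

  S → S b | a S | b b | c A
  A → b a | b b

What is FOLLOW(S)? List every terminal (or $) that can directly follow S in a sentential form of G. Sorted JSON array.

FIRST sets, iterate to fixpoint:
pass 1:
  A via A→b a: +{b}
  S via S→a S: +{a}
  S via S→b b: +{b}
  S via S→c A: +{c}
  FIRST(S)={a,b,c}  FIRST(A)={b}
pass 2: — fixpoint
  FIRST(S)={a,b,c}  FIRST(A)={b}

FOLLOW sets:
FOLLOW(S) := {$}
iter 1:
  S→S b: FOLLOW(S) ⊇ FIRST(b) = {b}; new: +{b}
  S→c A: FOLLOW(A) ⊇ FOLLOW(S) ⊇ {$,b}; new: +{$,b}
  S: {$,b}  A: {$,b}
iter 2: — fixpoint
  S: {$,b}  A: {$,b}

FOLLOW(S) = ["$", "b"]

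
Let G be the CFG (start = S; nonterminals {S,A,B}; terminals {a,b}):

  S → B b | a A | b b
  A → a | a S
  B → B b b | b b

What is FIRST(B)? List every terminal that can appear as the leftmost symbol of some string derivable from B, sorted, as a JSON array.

Compute FIRST by fixpoint:
pass 1:
  A via A→a: +{a}
  B via B→b b: +{b}
  S via S→B b: +{b}
  S via S→a A: +{a}
  S: {a,b}  A: {a}  B: {b}
pass 2: (stable)
  S: {a,b}  A: {a}  B: {b}

FIRST(B) = ["b"]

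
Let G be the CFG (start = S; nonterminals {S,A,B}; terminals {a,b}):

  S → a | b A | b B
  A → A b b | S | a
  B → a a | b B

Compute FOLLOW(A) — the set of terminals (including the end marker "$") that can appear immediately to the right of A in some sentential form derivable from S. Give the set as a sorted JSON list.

FIRST iteration:
iter 1:
  A via A→a: +{a}
  B via B→a a: +{a}
  B via B→b B: +{b}
  S via S→a: +{a}
  S via S→b A: +{b}
  S: {a,b}  A: {a}  B: {a,b}
iter 2:
  A via A→S: +{b}
  S: {a,b}  A: {a,b}  B: {a,b}
iter 3: (no change)
  S: {a,b}  A: {a,b}  B: {a,b}

FOLLOW iteration:
initialize: $ ∈ FOLLOW(S)
[1]
  A→A b b: FOLLOW(A) ⊇ FIRST(b) = {b}; new: +{b}
  A→S: FOLLOW(S) ⊇ FOLLOW(A) ⊇ {b}; new: +{b}
  S→b A: FOLLOW(A) ⊇ FOLLOW(S) ⊇ {$,b}; new: +{$}
  S→b B: FOLLOW(B) ⊇ FOLLOW(S) ⊇ {$,b}; new: +{$,b}
  S: {$,b}  A: {$,b}  B: {$,b}
[2] done
  S: {$,b}  A: {$,b}  B: {$,b}

FOLLOW(A) = ["$", "b"]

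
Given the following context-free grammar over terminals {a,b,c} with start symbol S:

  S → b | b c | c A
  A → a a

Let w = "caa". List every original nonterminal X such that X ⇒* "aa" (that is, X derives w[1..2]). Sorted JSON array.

CNF form of G:
  S -> T1 T2 | T2 A | b
  A -> T0 T0
  T0 -> a
  T1 -> b
  T2 -> c

Fill CYK table bottom-up (cells [i..j] with 1 ≤ i ≤ j ≤ 2 only):
  [1..1]={T0}  "a"  orig:{}
  [2..2]={T0}  "a"  orig:{}
  [1..2]={A}  "aa"

Original NTs in T[1,2] deriving "aa": ["A"]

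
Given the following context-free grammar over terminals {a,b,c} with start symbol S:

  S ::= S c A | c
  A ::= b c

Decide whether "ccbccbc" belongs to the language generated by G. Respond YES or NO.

Convert to CNF:
  S -> S X2 | c
  A -> T0 T1
  T0 -> b
  T1 -> c
  X2 -> T1 A

CYK table (by increasing span):
  cell(0,0) c: {S,T1}  orig:{S}
  cell(1,1) c: {S,T1}  orig:{S}
  cell(2,2) b: {T0}  orig:{}
  cell(3,3) c: {S,T1}  orig:{S}
  cell(4,4) c: {S,T1}  orig:{S}
  cell(5,5) b: {T0}  orig:{}
  cell(6,6) c: {S,T1}  orig:{S}
  cell(0,1) cc: ∅
  cell(1,2) cb: ∅
  cell(2,3) bc: {A}
  cell(3,4) cc: ∅
  cell(4,5) cb: ∅
  cell(5,6) bc: {A}
  cell(0,2) ccb: ∅
  cell(1,3) cbc: {X2}  orig:{}
  cell(2,4) bcc: ∅
  cell(3,5) ccb: ∅
  cell(4,6) cbc: {X2}  orig:{}
  cell(0,3) ccbc: {S}
  cell(1,4) cbcc: ∅
  cell(2,5) bccb: ∅
  cell(3,6) ccbc: {S}
  cell(0,4) ccbcc: ∅
  cell(1,5) cbccb: ∅
  cell(2,6) bccbc: ∅
  cell(0,5) ccbccb: ∅
  cell(1,6) cbccbc: ∅
  cell(0,6) ccbccbc: {S}

S ∈ T[0,6] ⇒ YES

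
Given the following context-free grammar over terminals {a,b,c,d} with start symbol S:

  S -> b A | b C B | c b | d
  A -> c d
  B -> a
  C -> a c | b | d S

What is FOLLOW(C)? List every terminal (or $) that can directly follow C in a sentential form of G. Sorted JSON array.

FIRST iteration:
pass 1:
  A via A→c d: +{c}
  B via B→a: +{a}
  C via C→a c: +{a}
  C via C→b: +{b}
  C via C→d S: +{d}
  S via S→b A: +{b}
  S via S→c b: +{c}
  S via S→d: +{d}
  FIRST[S]={b,c,d}  FIRST[A]={c}  FIRST[B]={a}  FIRST[C]={a,b,d}
pass 2: — fixpoint
  FIRST[S]={b,c,d}  FIRST[A]={c}  FIRST[B]={a}  FIRST[C]={a,b,d}

FOLLOW iteration:
seed FOLLOW(S) with $
pass 1:
  S→b A: FOLLOW(A) ⊇ FOLLOW(S) ⊇ {$}; new: +{$}
  S→b C B: FOLLOW(C) ⊇ FIRST(B) = {a}; new: +{a}
  S→b C B: FOLLOW(B) ⊇ FOLLOW(S) ⊇ {$}; new: +{$}
  FOLLOW(S)={$}  FOLLOW(A)={$}  FOLLOW(B)={$}  FOLLOW(C)={a}
pass 2:
  C→d S: FOLLOW(S) ⊇ FOLLOW(C) ⊇ {a}; new: +{a}
  S→b A: FOLLOW(A) ⊇ FOLLOW(S) ⊇ {$,a}; new: +{a}
  S→b C B: FOLLOW(B) ⊇ FOLLOW(S) ⊇ {$,a}; new: +{a}
  FOLLOW(S)={$,a}  FOLLOW(A)={$,a}  FOLLOW(B)={$,a}  FOLLOW(C)={a}
pass 3: done
  FOLLOW(S)={$,a}  FOLLOW(A)={$,a}  FOLLOW(B)={$,a}  FOLLOW(C)={a}

FOLLOW(C) = ["a"]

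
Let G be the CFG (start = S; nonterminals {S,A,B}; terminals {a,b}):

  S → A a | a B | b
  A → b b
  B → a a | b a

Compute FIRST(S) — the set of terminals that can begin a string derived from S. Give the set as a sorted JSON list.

FIRST sets, iterate to fixpoint:
[1]
  A via A→b b: +{b}
  B via B→a a: +{a}
  B via B→b a: +{b}
  S via S→A a: +{b}
  S via S→a B: +{a}
  FIRST(S)={a,b}  FIRST(A)={b}  FIRST(B)={a,b}
[2] done
  FIRST(S)={a,b}  FIRST(A)={b}  FIRST(B)={a,b}

FIRST(S) = ["a", "b"]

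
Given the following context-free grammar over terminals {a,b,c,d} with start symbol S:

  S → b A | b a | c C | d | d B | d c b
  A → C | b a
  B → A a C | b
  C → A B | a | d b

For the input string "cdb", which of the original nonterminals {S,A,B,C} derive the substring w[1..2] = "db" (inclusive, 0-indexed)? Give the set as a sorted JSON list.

Convert to CNF:
  S -> T0 A | T0 T1 | T2 B | T2 X5 | T3 C | d
  A -> A B | T0 T1 | T2 T0 | a
  B -> A X4 | b
  C -> A B | T2 T0 | a
  T0 -> b
  T1 -> a
  T2 -> d
  T3 -> c
  X4 -> T1 C
  X5 -> T3 T0

CYK fill — only the sub-triangle for w[1..2]:
  [1..1]={S,T2}  "d"  orig:{S}
  [2..2]={B,T0}  "b"  orig:{B}
  [1..2]={A,C,S}  "db"

Original NTs in T[1,2] deriving "db": ["A", "C", "S"]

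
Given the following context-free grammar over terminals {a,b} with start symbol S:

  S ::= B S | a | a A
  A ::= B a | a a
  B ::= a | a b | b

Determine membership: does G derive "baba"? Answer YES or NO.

Convert to CNF:
  S -> B S | T0 A | a
  A -> B T0 | T0 T0
  B -> T0 T1 | a | b
  T0 -> a
  T1 -> b

Fill CYK table bottom-up:
  cell(0,0) b: {B,T1}  orig:{B}
  cell(1,1) a: {B,S,T0}  orig:{B,S}
  cell(2,2) b: {B,T1}  orig:{B}
  cell(3,3) a: {B,S,T0}  orig:{B,S}
  cell(0,1) ba: {A,S}
  cell(1,2) ab: {B}
  cell(2,3) ba: {A,S}
  cell(0,2) bab: ∅
  cell(1,3) aba: {A,S}
  cell(0,3) baba: {S}

S ∈ T[0,3] ⇒ YES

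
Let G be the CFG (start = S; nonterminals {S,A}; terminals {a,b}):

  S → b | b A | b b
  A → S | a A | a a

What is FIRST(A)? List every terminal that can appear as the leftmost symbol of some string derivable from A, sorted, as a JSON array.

FIRST iteration:
[1]
  A via A→a A: +{a}
  S via S→b: +{b}
  S: {b}  A: {a}
[2]
  A via A→S: +{b}
  S: {b}  A: {a,b}
[3] (no change)
  S: {b}  A: {a,b}

FIRST(A) = ["a", "b"]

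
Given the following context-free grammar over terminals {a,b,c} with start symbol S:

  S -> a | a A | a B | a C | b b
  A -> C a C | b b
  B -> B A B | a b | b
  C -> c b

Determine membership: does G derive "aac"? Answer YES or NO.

Convert to CNF:
  S -> T0 A | T0 B | T0 C | T1 T1 | a
  A -> C X3 | T1 T1
  B -> B X4 | T0 T1 | b
  C -> T2 T1
  T0 -> a
  T1 -> b
  T2 -> c
  X3 -> T0 C
  X4 -> A B

CYK table (by increasing span):
  cell(0,0) a: {S,T0}  orig:{S}
  cell(1,1) a: {S,T0}  orig:{S}
  cell(2,2) c: {T2}  orig:{}
  cell(0,1) aa: ∅
  cell(1,2) ac: ∅
  cell(0,2) aac: ∅

S ∉ T[0,2] ⇒ NO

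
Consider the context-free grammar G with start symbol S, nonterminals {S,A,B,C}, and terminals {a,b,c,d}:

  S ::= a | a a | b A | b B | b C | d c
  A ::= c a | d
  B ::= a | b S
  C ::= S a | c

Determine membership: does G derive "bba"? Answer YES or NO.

Convert to CNF:
  S -> T1 T1 | T2 A | T2 B | T2 C | T3 T0 | a
  A -> T0 T1 | d
  B -> T2 S | a
  C -> S T1 | c
  T0 -> c
  T1 -> a
  T2 -> b
  T3 -> d

CYK table (by increasing span):
  T[0,0] 'b' = {T2}  orig:{}
  T[1,1] 'b' = {T2}  orig:{}
  T[2,2] 'a' = {B,S,T1}  orig:{B,S}
  T[0,1] 'bb' = ∅
  T[1,2] 'ba' = {B,S}
  T[0,2] 'bba' = {B,S}

S ∈ T[0,2] ⇒ YES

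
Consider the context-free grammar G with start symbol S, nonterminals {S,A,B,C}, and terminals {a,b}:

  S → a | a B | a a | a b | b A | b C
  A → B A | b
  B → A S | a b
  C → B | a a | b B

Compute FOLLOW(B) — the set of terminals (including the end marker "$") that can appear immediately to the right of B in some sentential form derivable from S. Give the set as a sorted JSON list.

Compute FIRST by fixpoint:
pass 1:
  A via A→b: +{b}
  B via B→A S: +{b}
  B via B→a b: +{a}
  C via C→B: +{a,b}
  S via S→a: +{a}
  S via S→b A: +{b}
  FIRST(S)={a,b}  FIRST(A)={b}  FIRST(B)={a,b}  FIRST(C)={a,b}
pass 2:
  A via A→B A: +{a}
  FIRST(S)={a,b}  FIRST(A)={a,b}  FIRST(B)={a,b}  FIRST(C)={a,b}
pass 3: (stable)
  FIRST(S)={a,b}  FIRST(A)={a,b}  FIRST(B)={a,b}  FIRST(C)={a,b}

FOLLOW sets:
initialize: $ ∈ FOLLOW(S)
[1]
  A→B A: FOLLOW(B) ⊇ FIRST(A) = {a,b}; new: +{a,b}
  B→A S: FOLLOW(A) ⊇ FIRST(S) = {a,b}; new: +{a,b}
  B→A S: FOLLOW(S) ⊇ FOLLOW(B) ⊇ {a,b}; new: +{a,b}
  S→a B: FOLLOW(B) ⊇ FOLLOW(S) ⊇ {$,a,b}; new: +{$}
  S→b A: FOLLOW(A) ⊇ FOLLOW(S) ⊇ {$,a,b}; new: +{$}
  S→b C: FOLLOW(C) ⊇ FOLLOW(S) ⊇ {$,a,b}; new: +{$,a,b}
  S: {$,a,b}  A: {$,a,b}  B: {$,a,b}  C: {$,a,b}
[2] (no change)
  S: {$,a,b}  A: {$,a,b}  B: {$,a,b}  C: {$,a,b}

FOLLOW(B) = ["$", "a", "b"]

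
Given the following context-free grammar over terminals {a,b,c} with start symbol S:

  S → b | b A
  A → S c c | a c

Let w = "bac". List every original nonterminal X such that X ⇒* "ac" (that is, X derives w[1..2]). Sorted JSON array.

Convert to CNF:
  S -> T2 A | b
  A -> S X3 | T1 T0
  T0 -> c
  T1 -> a
  T2 -> b
  X3 -> T0 T0

CYK fill — only the sub-triangle for w[1..2]:
  cell(1,1) a: {T1}  orig:{}
  cell(2,2) c: {T0}  orig:{}
  cell(1,2) ac: {A}

Original NTs in T[1,2] deriving "ac": ["A"]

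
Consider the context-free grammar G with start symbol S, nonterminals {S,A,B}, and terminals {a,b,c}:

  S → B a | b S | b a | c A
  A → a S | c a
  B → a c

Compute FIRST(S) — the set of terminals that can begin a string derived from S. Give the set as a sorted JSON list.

FIRST iteration:
[1]
  A via A→a S: +{a}
  A via A→c a: +{c}
  B via B→a c: +{a}
  S via S→B a: +{a}
  S via S→b S: +{b}
  S via S→c A: +{c}
  FIRST[S]={a,b,c}  FIRST[A]={a,c}  FIRST[B]={a}
[2] (stable)
  FIRST[S]={a,b,c}  FIRST[A]={a,c}  FIRST[B]={a}

FIRST(S) = ["a", "b", "c"]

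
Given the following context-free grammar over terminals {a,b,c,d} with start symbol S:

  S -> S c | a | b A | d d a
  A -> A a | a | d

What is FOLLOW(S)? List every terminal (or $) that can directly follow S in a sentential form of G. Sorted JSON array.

Compute FIRST by fixpoint:
[1]
  A via A→a: +{a}
  A via A→d: +{d}
  S via S→a: +{a}
  S via S→b A: +{b}
  S via S→d d a: +{d}
  FIRST(S)={a,b,d}  FIRST(A)={a,d}
[2] (no change)
  FIRST(S)={a,b,d}  FIRST(A)={a,d}

FOLLOW iteration:
seed FOLLOW(S) with $
pass 1:
  A→A a: FOLLOW(A) ⊇ FIRST(a) = {a}; new: +{a}
  S→S c: FOLLOW(S) ⊇ FIRST(c) = {c}; new: +{c}
  S→b A: FOLLOW(A) ⊇ FOLLOW(S) ⊇ {$,c}; new: +{$,c}
  FOLLOW(S)={$,c}  FOLLOW(A)={$,a,c}
pass 2: — fixpoint
  FOLLOW(S)={$,c}  FOLLOW(A)={$,a,c}

FOLLOW(S) = ["$", "c"]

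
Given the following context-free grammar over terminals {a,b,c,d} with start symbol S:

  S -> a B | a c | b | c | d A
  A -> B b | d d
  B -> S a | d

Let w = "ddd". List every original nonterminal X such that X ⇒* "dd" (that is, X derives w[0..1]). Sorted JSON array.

CNF form of G:
  S -> T1 A | T2 B | T2 T3 | b | c
  A -> B T0 | T1 T1
  B -> S T2 | d
  T0 -> b
  T1 -> d
  T2 -> a
  T3 -> c

CYK fill (cells [i..j] with 0 ≤ i ≤ j ≤ 1 only):
  cell(0,0) d: {B,T1}  orig:{B}
  cell(1,1) d: {B,T1}  orig:{B}
  cell(0,1) dd: {A}

Original NTs in T[0,1] deriving "dd": ["A"]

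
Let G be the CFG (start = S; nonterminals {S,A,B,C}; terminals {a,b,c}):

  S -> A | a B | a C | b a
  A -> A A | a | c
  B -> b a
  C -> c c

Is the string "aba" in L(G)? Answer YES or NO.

CNF form of G:
  S -> A A | T0 T1 | T1 B | T1 C | a | c
  A -> A A | a | c
  B -> T0 T1
  C -> T2 T2
  T0 -> b
  T1 -> a
  T2 -> c

Fill CYK table bottom-up:
  [0..0]={A,S,T1}  "a"  orig:{A,S}
  [1..1]={T0}  "b"  orig:{}
  [2..2]={A,S,T1}  "a"  orig:{A,S}
  [0..1]=∅  "ab"
  [1..2]={B,S}  "ba"
  [0..2]={S}  "aba"

S ∈ T[0,2] ⇒ YES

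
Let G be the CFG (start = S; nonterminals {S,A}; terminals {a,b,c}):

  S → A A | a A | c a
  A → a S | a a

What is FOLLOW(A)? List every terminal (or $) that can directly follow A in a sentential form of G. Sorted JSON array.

FIRST iteration:
pass 1:
  A via A→a S: +{a}
  S via S→A A: +{a}
  S via S→c a: +{c}
  FIRST[S]={a,c}  FIRST[A]={a}
pass 2: — fixpoint
  FIRST[S]={a,c}  FIRST[A]={a}

FOLLOW sets:
initialize: $ ∈ FOLLOW(S)
round 1:
  S→A A: FOLLOW(A) ⊇ FIRST(A) = {a}; new: +{a}
  S→A A: FOLLOW(A) ⊇ FOLLOW(S) ⊇ {$}; new: +{$}
  S: {$}  A: {$,a}
round 2:
  A→a S: FOLLOW(S) ⊇ FOLLOW(A) ⊇ {$,a}; new: +{a}
  S: {$,a}  A: {$,a}
round 3: (no change)
  S: {$,a}  A: {$,a}

FOLLOW(A) = ["$", "a"]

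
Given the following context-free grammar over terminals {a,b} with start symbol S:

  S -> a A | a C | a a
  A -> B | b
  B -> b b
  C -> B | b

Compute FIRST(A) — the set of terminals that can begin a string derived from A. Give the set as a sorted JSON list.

Compute FIRST by fixpoint:
pass 1:
  A via A→b: +{b}
  B via B→b b: +{b}
  C via C→B: +{b}
  S via S→a A: +{a}
  S: {a}  A: {b}  B: {b}  C: {b}
pass 2: (no change)
  S: {a}  A: {b}  B: {b}  C: {b}

FIRST(A) = ["b"]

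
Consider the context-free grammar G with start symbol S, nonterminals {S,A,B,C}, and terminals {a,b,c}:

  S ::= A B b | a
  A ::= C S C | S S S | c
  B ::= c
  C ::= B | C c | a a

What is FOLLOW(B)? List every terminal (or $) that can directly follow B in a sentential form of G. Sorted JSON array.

FIRST iteration:
round 1:
  A via A→c: +{c}
  B via B→c: +{c}
  C via C→B: +{c}
  C via C→a a: +{a}
  S via S→A B b: +{c}
  S via S→a: +{a}
  FIRST(S)={a,c}  FIRST(A)={c}  FIRST(B)={c}  FIRST(C)={a,c}
round 2:
  A via A→C S C: +{a}
  FIRST(S)={a,c}  FIRST(A)={a,c}  FIRST(B)={c}  FIRST(C)={a,c}
round 3: (no change)
  FIRST(S)={a,c}  FIRST(A)={a,c}  FIRST(B)={c}  FIRST(C)={a,c}

FOLLOW iteration:
seed FOLLOW(S) with $
pass 1:
  A→C S C: FOLLOW(C) ⊇ FIRST(S) = {a,c}; new: +{a,c}
  A→C S C: FOLLOW(S) ⊇ FIRST(C) = {a,c}; new: +{a,c}
  C→B: FOLLOW(B) ⊇ FOLLOW(C) ⊇ {a,c}; new: +{a,c}
  S→A B b: FOLLOW(A) ⊇ FIRST(B) = {c}; new: +{c}
  S→A B b: FOLLOW(B) ⊇ FIRST(b) = {b}; new: +{b}
  FOLLOW[S]={$,a,c}  FOLLOW[A]={c}  FOLLOW[B]={a,b,c}  FOLLOW[C]={a,c}
pass 2: — fixpoint
  FOLLOW[S]={$,a,c}  FOLLOW[A]={c}  FOLLOW[B]={a,b,c}  FOLLOW[C]={a,c}

FOLLOW(B) = ["a", "b", "c"]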